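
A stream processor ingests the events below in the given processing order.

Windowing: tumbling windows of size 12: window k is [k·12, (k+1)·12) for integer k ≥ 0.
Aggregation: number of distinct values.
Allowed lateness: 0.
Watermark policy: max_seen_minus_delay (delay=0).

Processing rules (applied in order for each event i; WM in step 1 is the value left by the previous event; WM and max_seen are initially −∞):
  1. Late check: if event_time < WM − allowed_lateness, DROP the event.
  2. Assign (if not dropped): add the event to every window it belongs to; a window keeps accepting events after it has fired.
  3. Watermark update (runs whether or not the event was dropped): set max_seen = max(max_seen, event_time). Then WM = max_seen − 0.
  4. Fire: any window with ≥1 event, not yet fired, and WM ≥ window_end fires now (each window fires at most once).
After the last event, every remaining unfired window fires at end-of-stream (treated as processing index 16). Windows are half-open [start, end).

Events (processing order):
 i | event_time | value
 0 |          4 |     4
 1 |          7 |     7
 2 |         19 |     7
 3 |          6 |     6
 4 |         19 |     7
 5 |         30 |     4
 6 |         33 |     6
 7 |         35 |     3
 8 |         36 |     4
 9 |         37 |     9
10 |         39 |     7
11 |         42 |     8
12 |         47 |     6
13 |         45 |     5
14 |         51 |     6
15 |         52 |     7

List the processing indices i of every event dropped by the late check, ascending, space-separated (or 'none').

i=0 t=4 v=4: → [0,12); WM=4
i=1 t=7 v=7: → [0,12); WM=7
i=2 t=19 v=7: → [12,24); WM=19; [0,12) fires=2
i=3 t=6 v=6: DROP (t<19-0); WM=19
i=4 t=19 v=7: → [12,24); WM=19
i=5 t=30 v=4: → [24,36); WM=30; [12,24) fires=1
i=6 t=33 v=6: → [24,36); WM=33
i=7 t=35 v=3: → [24,36); WM=35
i=8 t=36 v=4: → [36,48); WM=36; [24,36) fires=3
i=9 t=37 v=9: → [36,48); WM=37
i=10 t=39 v=7: → [36,48); WM=39
i=11 t=42 v=8: → [36,48); WM=42
i=12 t=47 v=6: → [36,48); WM=47
i=13 t=45 v=5: DROP (t<47-0); WM=47
i=14 t=51 v=6: → [48,60); WM=51; [36,48) fires=5
i=15 t=52 v=7: → [48,60); WM=52

3 13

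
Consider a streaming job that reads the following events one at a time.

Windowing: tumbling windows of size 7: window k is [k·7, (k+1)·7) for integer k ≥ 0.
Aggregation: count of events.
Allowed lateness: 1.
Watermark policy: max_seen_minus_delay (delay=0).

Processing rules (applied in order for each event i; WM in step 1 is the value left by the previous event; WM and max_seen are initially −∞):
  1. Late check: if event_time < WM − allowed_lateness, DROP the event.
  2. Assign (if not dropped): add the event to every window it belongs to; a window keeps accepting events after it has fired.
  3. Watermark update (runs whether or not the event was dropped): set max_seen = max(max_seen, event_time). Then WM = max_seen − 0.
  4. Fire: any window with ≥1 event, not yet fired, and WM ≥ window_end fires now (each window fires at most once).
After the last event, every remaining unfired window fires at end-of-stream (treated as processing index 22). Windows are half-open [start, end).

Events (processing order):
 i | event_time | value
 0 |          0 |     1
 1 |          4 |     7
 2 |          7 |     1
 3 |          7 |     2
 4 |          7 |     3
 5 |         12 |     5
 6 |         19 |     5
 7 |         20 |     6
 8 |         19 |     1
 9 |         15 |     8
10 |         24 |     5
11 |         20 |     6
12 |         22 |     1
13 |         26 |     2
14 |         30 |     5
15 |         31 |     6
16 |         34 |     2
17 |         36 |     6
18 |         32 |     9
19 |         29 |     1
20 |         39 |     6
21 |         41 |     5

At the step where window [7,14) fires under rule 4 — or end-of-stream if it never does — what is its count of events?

i=0 t=0 v=1: → [0,7); WM=0
i=1 t=4 v=7: → [0,7); WM=4
i=2 t=7 v=1: → [7,14); WM=7; [0,7) fires=2
i=3 t=7 v=2: → [7,14); WM=7
i=4 t=7 v=3: → [7,14); WM=7
i=5 t=12 v=5: → [7,14); WM=12
i=6 t=19 v=5: → [14,21); WM=19; [7,14) fires=4
i=7 t=20 v=6: → [14,21); WM=20
i=8 t=19 v=1: → [14,21); WM=20
i=9 t=15 v=8: DROP (t<20-1); WM=20
i=10 t=24 v=5: → [21,28); WM=24; [14,21) fires=3
i=11 t=20 v=6: DROP (t<24-1); WM=24
i=12 t=22 v=1: DROP (t<24-1); WM=24
i=13 t=26 v=2: → [21,28); WM=26
i=14 t=30 v=5: → [28,35); WM=30; [21,28) fires=2
i=15 t=31 v=6: → [28,35); WM=31
i=16 t=34 v=2: → [28,35); WM=34
i=17 t=36 v=6: → [35,42); WM=36; [28,35) fires=3
i=18 t=32 v=9: DROP (t<36-1); WM=36
i=19 t=29 v=1: DROP (t<36-1); WM=36
i=20 t=39 v=6: → [35,42); WM=39
i=21 t=41 v=5: → [35,42); WM=41

4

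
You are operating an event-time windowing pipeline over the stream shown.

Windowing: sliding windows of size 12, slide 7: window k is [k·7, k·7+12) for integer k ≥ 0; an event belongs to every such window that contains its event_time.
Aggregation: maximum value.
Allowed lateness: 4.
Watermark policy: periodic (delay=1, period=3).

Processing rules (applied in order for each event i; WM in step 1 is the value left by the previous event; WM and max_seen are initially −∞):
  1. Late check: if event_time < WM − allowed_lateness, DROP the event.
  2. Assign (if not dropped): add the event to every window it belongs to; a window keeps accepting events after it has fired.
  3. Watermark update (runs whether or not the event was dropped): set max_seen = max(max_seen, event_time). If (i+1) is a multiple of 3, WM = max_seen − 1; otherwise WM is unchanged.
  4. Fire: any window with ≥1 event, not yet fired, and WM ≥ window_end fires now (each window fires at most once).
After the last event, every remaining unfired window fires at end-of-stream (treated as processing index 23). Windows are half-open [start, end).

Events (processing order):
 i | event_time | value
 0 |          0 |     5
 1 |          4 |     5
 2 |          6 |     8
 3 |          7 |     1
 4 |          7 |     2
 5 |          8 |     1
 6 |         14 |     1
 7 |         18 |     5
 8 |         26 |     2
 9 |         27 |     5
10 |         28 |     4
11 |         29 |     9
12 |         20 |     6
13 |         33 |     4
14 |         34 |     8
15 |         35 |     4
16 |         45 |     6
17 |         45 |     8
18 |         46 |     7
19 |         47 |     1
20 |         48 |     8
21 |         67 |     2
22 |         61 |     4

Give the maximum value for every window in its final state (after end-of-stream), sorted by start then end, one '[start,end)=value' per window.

[0,12)=8 [7,19)=5 [14,26)=5 [21,33)=9 [28,40)=9 [35,47)=8 [42,54)=8 [56,68)=4 [63,75)=2

i=0 t=0 v=5: → [0,12); WM=−∞
i=1 t=4 v=5: → [0,12); WM=−∞
i=2 t=6 v=8: → [0,12); WM=5
i=3 t=7 v=1: → [7,19),[0,12); WM=5
i=4 t=7 v=2: → [7,19),[0,12); WM=5
i=5 t=8 v=1: → [7,19),[0,12); WM=7
i=6 t=14 v=1: → [14,26),[7,19); WM=7
i=7 t=18 v=5: → [14,26),[7,19); WM=7
i=8 t=26 v=2: → [21,33); WM=25; [0,12) fires=8 [7,19) fires=5
i=9 t=27 v=5: → [21,33); WM=25
i=10 t=28 v=4: → [28,40),[21,33); WM=25
i=11 t=29 v=9: → [28,40),[21,33); WM=28; [14,26) fires=5
i=12 t=20 v=6: DROP (t<28-4); WM=28
i=13 t=33 v=4: → [28,40); WM=28
i=14 t=34 v=8: → [28,40); WM=33; [21,33) fires=9
i=15 t=35 v=4: → [35,47),[28,40); WM=33
i=16 t=45 v=6: → [42,54),[35,47); WM=33
i=17 t=45 v=8: → [42,54),[35,47); WM=44; [28,40) fires=9
i=18 t=46 v=7: → [42,54),[35,47); WM=44
i=19 t=47 v=1: → [42,54); WM=44
i=20 t=48 v=8: → [42,54); WM=47; [35,47) fires=8
i=21 t=67 v=2: → [63,75),[56,68); WM=47
i=22 t=61 v=4: → [56,68); WM=47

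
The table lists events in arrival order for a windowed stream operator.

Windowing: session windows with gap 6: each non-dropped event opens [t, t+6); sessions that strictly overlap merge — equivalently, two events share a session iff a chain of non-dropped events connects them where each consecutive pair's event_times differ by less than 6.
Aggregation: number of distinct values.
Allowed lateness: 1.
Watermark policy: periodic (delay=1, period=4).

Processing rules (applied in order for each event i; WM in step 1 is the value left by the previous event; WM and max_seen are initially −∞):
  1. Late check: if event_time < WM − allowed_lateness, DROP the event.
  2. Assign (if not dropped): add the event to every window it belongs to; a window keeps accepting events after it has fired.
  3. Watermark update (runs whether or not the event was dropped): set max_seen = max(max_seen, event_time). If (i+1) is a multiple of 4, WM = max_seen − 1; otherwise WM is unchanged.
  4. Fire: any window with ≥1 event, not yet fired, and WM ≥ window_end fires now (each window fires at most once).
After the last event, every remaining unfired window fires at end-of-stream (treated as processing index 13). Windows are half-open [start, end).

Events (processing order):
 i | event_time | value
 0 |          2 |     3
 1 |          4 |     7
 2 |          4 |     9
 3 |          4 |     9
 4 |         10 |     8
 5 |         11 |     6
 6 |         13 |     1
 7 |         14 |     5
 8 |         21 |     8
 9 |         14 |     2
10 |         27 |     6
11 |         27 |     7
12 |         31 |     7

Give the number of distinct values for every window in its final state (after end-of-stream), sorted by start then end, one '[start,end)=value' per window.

i=0 t=2 v=3: → [2,8); WM=−∞
i=1 t=4 v=7: → [2,10); WM=−∞
i=2 t=4 v=9: → [2,10); WM=−∞
i=3 t=4 v=9: → [2,10); WM=3
i=4 t=10 v=8: → [10,16); WM=3
i=5 t=11 v=6: → [10,17); WM=3
i=6 t=13 v=1: → [10,19); WM=3
i=7 t=14 v=5: → [10,20); WM=13
i=8 t=21 v=8: → [21,27); WM=13
i=9 t=14 v=2: → [10,20); WM=13
i=10 t=27 v=6: → [27,33); WM=13
i=11 t=27 v=7: → [27,33); WM=26
i=12 t=31 v=7: → [27,37); WM=26

[2,10)=3 [10,20)=5 [21,27)=1 [27,37)=2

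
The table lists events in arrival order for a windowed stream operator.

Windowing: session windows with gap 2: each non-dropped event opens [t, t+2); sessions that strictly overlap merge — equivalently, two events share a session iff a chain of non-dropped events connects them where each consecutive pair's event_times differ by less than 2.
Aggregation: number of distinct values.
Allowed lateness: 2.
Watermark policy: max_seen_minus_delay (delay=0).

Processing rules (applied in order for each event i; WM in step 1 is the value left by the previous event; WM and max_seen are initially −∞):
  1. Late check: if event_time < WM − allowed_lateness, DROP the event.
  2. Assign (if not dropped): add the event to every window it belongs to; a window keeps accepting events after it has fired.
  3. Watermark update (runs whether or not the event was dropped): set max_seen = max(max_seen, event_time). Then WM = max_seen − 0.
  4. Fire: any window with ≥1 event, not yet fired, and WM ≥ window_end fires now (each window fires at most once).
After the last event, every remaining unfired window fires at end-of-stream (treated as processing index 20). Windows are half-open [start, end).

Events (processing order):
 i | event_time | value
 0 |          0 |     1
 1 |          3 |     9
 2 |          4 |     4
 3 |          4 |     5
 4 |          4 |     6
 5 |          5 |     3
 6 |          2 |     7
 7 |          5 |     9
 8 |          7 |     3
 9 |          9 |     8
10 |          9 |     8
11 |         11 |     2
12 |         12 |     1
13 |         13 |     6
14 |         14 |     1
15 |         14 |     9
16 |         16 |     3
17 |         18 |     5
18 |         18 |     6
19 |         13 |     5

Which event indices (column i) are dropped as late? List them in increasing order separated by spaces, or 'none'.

6 19

i=0 t=0 v=1: → [0,2); WM=0
i=1 t=3 v=9: → [3,5); WM=3
i=2 t=4 v=4: → [3,6); WM=4
i=3 t=4 v=5: → [3,6); WM=4
i=4 t=4 v=6: → [3,6); WM=4
i=5 t=5 v=3: → [3,7); WM=5
i=6 t=2 v=7: DROP (t<5-2); WM=5
i=7 t=5 v=9: → [3,7); WM=5
i=8 t=7 v=3: → [7,9); WM=7
i=9 t=9 v=8: → [9,11); WM=9
i=10 t=9 v=8: → [9,11); WM=9
i=11 t=11 v=2: → [11,13); WM=11
i=12 t=12 v=1: → [11,14); WM=12
i=13 t=13 v=6: → [11,15); WM=13
i=14 t=14 v=1: → [11,16); WM=14
i=15 t=14 v=9: → [11,16); WM=14
i=16 t=16 v=3: → [16,18); WM=16
i=17 t=18 v=5: → [18,20); WM=18
i=18 t=18 v=6: → [18,20); WM=18
i=19 t=13 v=5: DROP (t<18-2); WM=18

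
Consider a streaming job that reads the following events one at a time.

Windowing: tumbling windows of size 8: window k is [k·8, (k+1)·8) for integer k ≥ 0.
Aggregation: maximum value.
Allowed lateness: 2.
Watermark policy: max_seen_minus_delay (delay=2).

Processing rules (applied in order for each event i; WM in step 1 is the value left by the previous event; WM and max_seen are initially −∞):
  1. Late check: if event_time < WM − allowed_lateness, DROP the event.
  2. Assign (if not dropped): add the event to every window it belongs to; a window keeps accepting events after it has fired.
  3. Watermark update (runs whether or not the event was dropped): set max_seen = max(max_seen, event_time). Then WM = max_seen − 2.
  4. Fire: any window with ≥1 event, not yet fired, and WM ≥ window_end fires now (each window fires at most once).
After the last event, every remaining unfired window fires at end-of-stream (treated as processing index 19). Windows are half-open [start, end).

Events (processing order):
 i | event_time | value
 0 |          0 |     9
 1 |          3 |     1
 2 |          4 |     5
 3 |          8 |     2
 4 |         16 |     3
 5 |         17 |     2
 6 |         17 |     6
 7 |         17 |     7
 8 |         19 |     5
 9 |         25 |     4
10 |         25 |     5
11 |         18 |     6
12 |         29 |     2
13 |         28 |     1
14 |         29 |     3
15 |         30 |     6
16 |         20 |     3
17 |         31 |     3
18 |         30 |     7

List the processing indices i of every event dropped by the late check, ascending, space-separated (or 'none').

11 16

i=0 t=0 v=9: → [0,8); WM=-2
i=1 t=3 v=1: → [0,8); WM=1
i=2 t=4 v=5: → [0,8); WM=2
i=3 t=8 v=2: → [8,16); WM=6
i=4 t=16 v=3: → [16,24); WM=14; [0,8) fires=9
i=5 t=17 v=2: → [16,24); WM=15
i=6 t=17 v=6: → [16,24); WM=15
i=7 t=17 v=7: → [16,24); WM=15
i=8 t=19 v=5: → [16,24); WM=17; [8,16) fires=2
i=9 t=25 v=4: → [24,32); WM=23
i=10 t=25 v=5: → [24,32); WM=23
i=11 t=18 v=6: DROP (t<23-2); WM=23
i=12 t=29 v=2: → [24,32); WM=27; [16,24) fires=7
i=13 t=28 v=1: → [24,32); WM=27
i=14 t=29 v=3: → [24,32); WM=27
i=15 t=30 v=6: → [24,32); WM=28
i=16 t=20 v=3: DROP (t<28-2); WM=28
i=17 t=31 v=3: → [24,32); WM=29
i=18 t=30 v=7: → [24,32); WM=29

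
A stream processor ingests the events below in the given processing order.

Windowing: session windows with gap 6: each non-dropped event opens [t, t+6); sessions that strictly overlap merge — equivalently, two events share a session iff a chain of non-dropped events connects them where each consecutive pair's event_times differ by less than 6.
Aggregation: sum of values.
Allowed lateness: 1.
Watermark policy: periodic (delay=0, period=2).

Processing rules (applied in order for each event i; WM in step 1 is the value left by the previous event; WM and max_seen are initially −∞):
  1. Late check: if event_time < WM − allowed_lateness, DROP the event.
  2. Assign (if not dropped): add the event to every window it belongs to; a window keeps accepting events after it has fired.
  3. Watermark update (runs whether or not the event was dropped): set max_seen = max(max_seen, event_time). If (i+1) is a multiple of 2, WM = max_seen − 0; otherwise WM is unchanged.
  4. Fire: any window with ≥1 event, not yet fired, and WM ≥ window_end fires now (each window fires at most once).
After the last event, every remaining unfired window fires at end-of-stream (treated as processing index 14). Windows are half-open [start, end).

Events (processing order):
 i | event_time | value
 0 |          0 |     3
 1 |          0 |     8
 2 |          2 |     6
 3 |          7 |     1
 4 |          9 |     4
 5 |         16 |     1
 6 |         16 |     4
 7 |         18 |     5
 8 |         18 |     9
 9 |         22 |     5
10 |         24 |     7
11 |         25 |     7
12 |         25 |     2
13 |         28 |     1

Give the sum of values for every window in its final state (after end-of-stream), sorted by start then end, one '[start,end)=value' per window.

[0,15)=22 [16,34)=41

i=0 t=0 v=3: → [0,6); WM=−∞
i=1 t=0 v=8: → [0,6); WM=0
i=2 t=2 v=6: → [0,8); WM=0
i=3 t=7 v=1: → [0,13); WM=7
i=4 t=9 v=4: → [0,15); WM=7
i=5 t=16 v=1: → [16,22); WM=16
i=6 t=16 v=4: → [16,22); WM=16
i=7 t=18 v=5: → [16,24); WM=18
i=8 t=18 v=9: → [16,24); WM=18
i=9 t=22 v=5: → [16,28); WM=22
i=10 t=24 v=7: → [16,30); WM=22
i=11 t=25 v=7: → [16,31); WM=25
i=12 t=25 v=2: → [16,31); WM=25
i=13 t=28 v=1: → [16,34); WM=28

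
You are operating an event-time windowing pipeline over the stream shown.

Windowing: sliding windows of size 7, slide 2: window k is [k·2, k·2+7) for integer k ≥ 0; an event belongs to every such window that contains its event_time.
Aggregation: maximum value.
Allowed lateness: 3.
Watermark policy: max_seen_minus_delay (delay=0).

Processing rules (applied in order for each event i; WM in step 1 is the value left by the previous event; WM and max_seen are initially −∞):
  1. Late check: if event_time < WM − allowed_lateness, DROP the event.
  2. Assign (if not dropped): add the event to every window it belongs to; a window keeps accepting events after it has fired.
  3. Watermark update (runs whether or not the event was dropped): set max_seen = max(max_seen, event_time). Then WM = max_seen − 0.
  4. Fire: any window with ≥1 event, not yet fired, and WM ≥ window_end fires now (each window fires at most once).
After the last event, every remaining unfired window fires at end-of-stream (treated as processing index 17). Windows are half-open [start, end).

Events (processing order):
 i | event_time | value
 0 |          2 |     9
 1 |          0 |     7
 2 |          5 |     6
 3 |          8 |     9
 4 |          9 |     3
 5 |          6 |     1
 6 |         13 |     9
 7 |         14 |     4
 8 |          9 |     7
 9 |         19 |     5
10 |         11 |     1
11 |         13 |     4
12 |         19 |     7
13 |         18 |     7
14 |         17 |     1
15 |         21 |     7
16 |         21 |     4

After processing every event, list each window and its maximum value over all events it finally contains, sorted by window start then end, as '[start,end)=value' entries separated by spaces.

[0,7)=9 [2,9)=9 [4,11)=9 [6,13)=9 [8,15)=9 [10,17)=9 [12,19)=9 [14,21)=7 [16,23)=7 [18,25)=7 [20,27)=7

i=0 t=2 v=9: → [2,9),[0,7); WM=2
i=1 t=0 v=7: → [0,7); WM=2
i=2 t=5 v=6: → [4,11),[2,9),[0,7); WM=5
i=3 t=8 v=9: → [8,15),[6,13),[4,11),[2,9); WM=8; [0,7) fires=9
i=4 t=9 v=3: → [8,15),[6,13),[4,11); WM=9; [2,9) fires=9
i=5 t=6 v=1: → [6,13),[4,11),[2,9),[0,7); WM=9
i=6 t=13 v=9: → [12,19),[10,17),[8,15); WM=13; [4,11) fires=9 [6,13) fires=9
i=7 t=14 v=4: → [14,21),[12,19),[10,17),[8,15); WM=14
i=8 t=9 v=7: DROP (t<14-3); WM=14
i=9 t=19 v=5: → [18,25),[16,23),[14,21); WM=19; [8,15) fires=9 [10,17) fires=9 [12,19) fires=9
i=10 t=11 v=1: DROP (t<19-3); WM=19
i=11 t=13 v=4: DROP (t<19-3); WM=19
i=12 t=19 v=7: → [18,25),[16,23),[14,21); WM=19
i=13 t=18 v=7: → [18,25),[16,23),[14,21),[12,19); WM=19
i=14 t=17 v=1: → [16,23),[14,21),[12,19); WM=19
i=15 t=21 v=7: → [20,27),[18,25),[16,23); WM=21; [14,21) fires=7
i=16 t=21 v=4: → [20,27),[18,25),[16,23); WM=21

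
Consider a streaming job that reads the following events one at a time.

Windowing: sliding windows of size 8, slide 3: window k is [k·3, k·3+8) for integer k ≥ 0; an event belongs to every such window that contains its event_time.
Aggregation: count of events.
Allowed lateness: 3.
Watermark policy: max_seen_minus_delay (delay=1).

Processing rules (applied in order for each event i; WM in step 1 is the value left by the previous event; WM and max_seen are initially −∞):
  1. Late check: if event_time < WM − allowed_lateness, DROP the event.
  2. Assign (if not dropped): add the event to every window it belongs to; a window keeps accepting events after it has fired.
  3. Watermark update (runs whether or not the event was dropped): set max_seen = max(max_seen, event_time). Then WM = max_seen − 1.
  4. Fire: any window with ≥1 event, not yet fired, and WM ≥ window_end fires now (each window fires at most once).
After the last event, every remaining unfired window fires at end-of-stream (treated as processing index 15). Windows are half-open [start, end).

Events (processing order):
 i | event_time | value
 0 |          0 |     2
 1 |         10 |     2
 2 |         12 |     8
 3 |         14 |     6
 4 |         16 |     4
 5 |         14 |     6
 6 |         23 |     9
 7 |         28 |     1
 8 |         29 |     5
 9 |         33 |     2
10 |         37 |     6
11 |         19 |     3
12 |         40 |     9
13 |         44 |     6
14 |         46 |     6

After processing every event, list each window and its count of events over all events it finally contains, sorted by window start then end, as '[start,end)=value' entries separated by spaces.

[0,8)=1 [3,11)=1 [6,14)=2 [9,17)=5 [12,20)=4 [15,23)=1 [18,26)=1 [21,29)=2 [24,32)=2 [27,35)=3 [30,38)=2 [33,41)=3 [36,44)=2 [39,47)=3 [42,50)=2 [45,53)=1

i=0 t=0 v=2: → [0,8); WM=-1
i=1 t=10 v=2: → [9,17),[6,14),[3,11); WM=9; [0,8) fires=1
i=2 t=12 v=8: → [12,20),[9,17),[6,14); WM=11; [3,11) fires=1
i=3 t=14 v=6: → [12,20),[9,17); WM=13
i=4 t=16 v=4: → [15,23),[12,20),[9,17); WM=15; [6,14) fires=2
i=5 t=14 v=6: → [12,20),[9,17); WM=15
i=6 t=23 v=9: → [21,29),[18,26); WM=22; [9,17) fires=5 [12,20) fires=4
i=7 t=28 v=1: → [27,35),[24,32),[21,29); WM=27; [15,23) fires=1 [18,26) fires=1
i=8 t=29 v=5: → [27,35),[24,32); WM=28
i=9 t=33 v=2: → [33,41),[30,38),[27,35); WM=32; [21,29) fires=2 [24,32) fires=2
i=10 t=37 v=6: → [36,44),[33,41),[30,38); WM=36; [27,35) fires=3
i=11 t=19 v=3: DROP (t<36-3); WM=36
i=12 t=40 v=9: → [39,47),[36,44),[33,41); WM=39; [30,38) fires=2
i=13 t=44 v=6: → [42,50),[39,47); WM=43; [33,41) fires=3
i=14 t=46 v=6: → [45,53),[42,50),[39,47); WM=45; [36,44) fires=2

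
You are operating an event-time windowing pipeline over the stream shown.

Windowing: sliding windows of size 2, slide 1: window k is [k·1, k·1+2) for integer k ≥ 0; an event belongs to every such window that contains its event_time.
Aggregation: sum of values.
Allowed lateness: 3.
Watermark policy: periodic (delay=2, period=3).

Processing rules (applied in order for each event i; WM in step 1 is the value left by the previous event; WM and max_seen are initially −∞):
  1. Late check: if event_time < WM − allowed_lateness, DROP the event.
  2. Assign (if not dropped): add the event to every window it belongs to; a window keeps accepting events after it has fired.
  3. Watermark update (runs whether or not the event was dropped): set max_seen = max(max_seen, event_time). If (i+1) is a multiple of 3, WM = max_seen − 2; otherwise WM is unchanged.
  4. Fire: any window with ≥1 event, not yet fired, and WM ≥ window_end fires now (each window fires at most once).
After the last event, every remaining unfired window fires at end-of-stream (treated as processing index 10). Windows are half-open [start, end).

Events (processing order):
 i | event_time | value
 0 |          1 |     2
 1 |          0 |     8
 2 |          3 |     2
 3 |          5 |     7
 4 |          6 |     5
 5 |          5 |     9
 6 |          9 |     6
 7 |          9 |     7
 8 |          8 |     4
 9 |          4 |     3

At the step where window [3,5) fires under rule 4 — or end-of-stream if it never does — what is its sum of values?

i=0 t=1 v=2: → [1,3),[0,2); WM=−∞
i=1 t=0 v=8: → [0,2); WM=−∞
i=2 t=3 v=2: → [3,5),[2,4); WM=1
i=3 t=5 v=7: → [5,7),[4,6); WM=1
i=4 t=6 v=5: → [6,8),[5,7); WM=1
i=5 t=5 v=9: → [5,7),[4,6); WM=4; [0,2) fires=10 [1,3) fires=2 [2,4) fires=2
i=6 t=9 v=6: → [9,11),[8,10); WM=4
i=7 t=9 v=7: → [9,11),[8,10); WM=4
i=8 t=8 v=4: → [8,10),[7,9); WM=7; [3,5) fires=2 [4,6) fires=16 [5,7) fires=21
i=9 t=4 v=3: → [4,6),[3,5); WM=7

2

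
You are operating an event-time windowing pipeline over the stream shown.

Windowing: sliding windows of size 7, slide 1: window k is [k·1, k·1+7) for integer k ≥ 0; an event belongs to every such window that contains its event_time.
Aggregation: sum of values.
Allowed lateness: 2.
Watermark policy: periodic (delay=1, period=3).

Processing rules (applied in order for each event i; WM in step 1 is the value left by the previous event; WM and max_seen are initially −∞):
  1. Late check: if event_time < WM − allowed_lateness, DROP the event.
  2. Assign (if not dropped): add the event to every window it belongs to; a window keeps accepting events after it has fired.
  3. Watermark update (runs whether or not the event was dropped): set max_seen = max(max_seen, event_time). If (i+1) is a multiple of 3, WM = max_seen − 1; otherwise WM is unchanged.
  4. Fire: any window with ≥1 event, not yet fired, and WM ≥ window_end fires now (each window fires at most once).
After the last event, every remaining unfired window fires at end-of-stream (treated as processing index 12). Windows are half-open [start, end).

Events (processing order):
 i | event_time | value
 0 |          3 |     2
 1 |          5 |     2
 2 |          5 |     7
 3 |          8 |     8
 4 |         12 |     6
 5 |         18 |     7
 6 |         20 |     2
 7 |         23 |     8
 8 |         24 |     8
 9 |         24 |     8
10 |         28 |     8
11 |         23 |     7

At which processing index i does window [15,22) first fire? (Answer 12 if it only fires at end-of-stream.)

i=0 t=3 v=2: → [3,10),[2,9),[1,8),[0,7); WM=−∞
i=1 t=5 v=2: → [5,12),[4,11),[3,10),[2,9),[1,8),[0,7); WM=−∞
i=2 t=5 v=7: → [5,12),[4,11),[3,10),[2,9),[1,8),[0,7); WM=4
i=3 t=8 v=8: → [8,15),[7,14),[6,13),[5,12),[4,11),[3,10),[2,9); WM=4
i=4 t=12 v=6: → [12,19),[11,18),[10,17),[9,16),[8,15),[7,14),[6,13); WM=4
i=5 t=18 v=7: → [18,25),[17,24),[16,23),[15,22),[14,21),[13,20),[12,19); WM=17; [0,7) fires=11 [1,8) fires=11 [2,9) fires=19 [3,10) fires=19 [4,11) fires=17 [5,12) fires=17 [6,13) fires=14 [7,14) fires=14 [8,15) fires=14 [9,16) fires=6 [10,17) fires=6
i=6 t=20 v=2: → [20,27),[19,26),[18,25),[17,24),[16,23),[15,22),[14,21); WM=17
i=7 t=23 v=8: → [23,30),[22,29),[21,28),[20,27),[19,26),[18,25),[17,24); WM=17
i=8 t=24 v=8: → [24,31),[23,30),[22,29),[21,28),[20,27),[19,26),[18,25); WM=23; [11,18) fires=6 [12,19) fires=13 [13,20) fires=7 [14,21) fires=9 [15,22) fires=9 [16,23) fires=9
i=9 t=24 v=8: → [24,31),[23,30),[22,29),[21,28),[20,27),[19,26),[18,25); WM=23
i=10 t=28 v=8: → [28,35),[27,34),[26,33),[25,32),[24,31),[23,30),[22,29); WM=23
i=11 t=23 v=7: → [23,30),[22,29),[21,28),[20,27),[19,26),[18,25),[17,24); WM=27; [17,24) fires=24 [18,25) fires=40 [19,26) fires=33 [20,27) fires=33

8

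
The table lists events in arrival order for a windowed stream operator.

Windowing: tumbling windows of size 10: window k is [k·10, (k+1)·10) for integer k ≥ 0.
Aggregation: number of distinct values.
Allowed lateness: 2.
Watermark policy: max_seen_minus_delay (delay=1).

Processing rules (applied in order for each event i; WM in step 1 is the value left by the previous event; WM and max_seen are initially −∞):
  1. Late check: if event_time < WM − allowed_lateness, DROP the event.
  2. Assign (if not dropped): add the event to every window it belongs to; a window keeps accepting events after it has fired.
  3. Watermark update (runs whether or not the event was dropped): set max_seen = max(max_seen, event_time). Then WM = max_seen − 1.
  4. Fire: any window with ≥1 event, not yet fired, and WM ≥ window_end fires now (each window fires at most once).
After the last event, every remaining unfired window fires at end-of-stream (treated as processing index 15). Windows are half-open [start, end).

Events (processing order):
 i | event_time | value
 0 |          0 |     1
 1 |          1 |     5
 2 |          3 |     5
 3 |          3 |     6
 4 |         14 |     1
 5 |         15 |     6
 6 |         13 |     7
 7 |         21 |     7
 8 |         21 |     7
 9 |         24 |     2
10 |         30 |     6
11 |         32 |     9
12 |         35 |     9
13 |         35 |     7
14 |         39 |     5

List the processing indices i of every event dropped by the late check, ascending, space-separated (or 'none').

i=0 t=0 v=1: → [0,10); WM=-1
i=1 t=1 v=5: → [0,10); WM=0
i=2 t=3 v=5: → [0,10); WM=2
i=3 t=3 v=6: → [0,10); WM=2
i=4 t=14 v=1: → [10,20); WM=13; [0,10) fires=3
i=5 t=15 v=6: → [10,20); WM=14
i=6 t=13 v=7: → [10,20); WM=14
i=7 t=21 v=7: → [20,30); WM=20; [10,20) fires=3
i=8 t=21 v=7: → [20,30); WM=20
i=9 t=24 v=2: → [20,30); WM=23
i=10 t=30 v=6: → [30,40); WM=29
i=11 t=32 v=9: → [30,40); WM=31; [20,30) fires=2
i=12 t=35 v=9: → [30,40); WM=34
i=13 t=35 v=7: → [30,40); WM=34
i=14 t=39 v=5: → [30,40); WM=38

none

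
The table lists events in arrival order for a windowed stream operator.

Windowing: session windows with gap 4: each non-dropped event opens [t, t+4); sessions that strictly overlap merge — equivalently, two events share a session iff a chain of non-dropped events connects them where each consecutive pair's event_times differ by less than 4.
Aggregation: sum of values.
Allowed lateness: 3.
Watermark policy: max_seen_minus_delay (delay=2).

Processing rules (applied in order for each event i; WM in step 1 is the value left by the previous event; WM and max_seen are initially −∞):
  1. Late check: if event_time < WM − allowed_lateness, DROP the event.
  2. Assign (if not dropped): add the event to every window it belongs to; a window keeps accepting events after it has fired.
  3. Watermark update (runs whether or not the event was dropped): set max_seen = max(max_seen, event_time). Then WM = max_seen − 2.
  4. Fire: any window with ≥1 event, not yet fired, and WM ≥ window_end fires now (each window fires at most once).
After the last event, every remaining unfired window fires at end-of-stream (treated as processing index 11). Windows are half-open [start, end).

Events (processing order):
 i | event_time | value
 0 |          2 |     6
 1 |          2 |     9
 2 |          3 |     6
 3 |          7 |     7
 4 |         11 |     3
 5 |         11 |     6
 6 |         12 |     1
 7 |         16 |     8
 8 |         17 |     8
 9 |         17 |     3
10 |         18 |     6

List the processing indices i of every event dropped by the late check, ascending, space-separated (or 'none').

none

i=0 t=2 v=6: → [2,6); WM=0
i=1 t=2 v=9: → [2,6); WM=0
i=2 t=3 v=6: → [2,7); WM=1
i=3 t=7 v=7: → [7,11); WM=5
i=4 t=11 v=3: → [11,15); WM=9
i=5 t=11 v=6: → [11,15); WM=9
i=6 t=12 v=1: → [11,16); WM=10
i=7 t=16 v=8: → [16,20); WM=14
i=8 t=17 v=8: → [16,21); WM=15
i=9 t=17 v=3: → [16,21); WM=15
i=10 t=18 v=6: → [16,22); WM=16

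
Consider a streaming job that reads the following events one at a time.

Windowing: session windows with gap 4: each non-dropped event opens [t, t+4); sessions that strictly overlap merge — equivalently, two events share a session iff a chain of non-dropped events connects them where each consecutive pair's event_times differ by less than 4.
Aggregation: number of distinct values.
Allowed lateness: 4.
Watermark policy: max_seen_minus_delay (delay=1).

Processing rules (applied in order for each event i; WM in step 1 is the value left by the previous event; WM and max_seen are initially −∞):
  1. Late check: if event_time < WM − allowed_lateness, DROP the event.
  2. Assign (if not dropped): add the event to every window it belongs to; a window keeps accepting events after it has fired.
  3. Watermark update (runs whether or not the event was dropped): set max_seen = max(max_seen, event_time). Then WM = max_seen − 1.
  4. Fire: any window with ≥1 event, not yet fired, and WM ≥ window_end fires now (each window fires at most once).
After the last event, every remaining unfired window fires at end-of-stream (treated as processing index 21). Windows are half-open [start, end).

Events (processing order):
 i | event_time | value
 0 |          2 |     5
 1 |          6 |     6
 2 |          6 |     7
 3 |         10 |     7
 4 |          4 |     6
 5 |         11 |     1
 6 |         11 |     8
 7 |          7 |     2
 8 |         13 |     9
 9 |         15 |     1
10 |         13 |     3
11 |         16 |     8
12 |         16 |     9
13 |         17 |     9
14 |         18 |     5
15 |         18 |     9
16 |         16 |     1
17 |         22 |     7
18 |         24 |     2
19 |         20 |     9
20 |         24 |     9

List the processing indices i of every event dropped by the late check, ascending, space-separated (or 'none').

i=0 t=2 v=5: → [2,6); WM=1
i=1 t=6 v=6: → [6,10); WM=5
i=2 t=6 v=7: → [6,10); WM=5
i=3 t=10 v=7: → [10,14); WM=9
i=4 t=4 v=6: DROP (t<9-4); WM=9
i=5 t=11 v=1: → [10,15); WM=10
i=6 t=11 v=8: → [10,15); WM=10
i=7 t=7 v=2: → [6,15); WM=10
i=8 t=13 v=9: → [6,17); WM=12
i=9 t=15 v=1: → [6,19); WM=14
i=10 t=13 v=3: → [6,19); WM=14
i=11 t=16 v=8: → [6,20); WM=15
i=12 t=16 v=9: → [6,20); WM=15
i=13 t=17 v=9: → [6,21); WM=16
i=14 t=18 v=5: → [6,22); WM=17
i=15 t=18 v=9: → [6,22); WM=17
i=16 t=16 v=1: → [6,22); WM=17
i=17 t=22 v=7: → [22,26); WM=21
i=18 t=24 v=2: → [22,28); WM=23
i=19 t=20 v=9: → [6,28); WM=23
i=20 t=24 v=9: → [6,28); WM=23

4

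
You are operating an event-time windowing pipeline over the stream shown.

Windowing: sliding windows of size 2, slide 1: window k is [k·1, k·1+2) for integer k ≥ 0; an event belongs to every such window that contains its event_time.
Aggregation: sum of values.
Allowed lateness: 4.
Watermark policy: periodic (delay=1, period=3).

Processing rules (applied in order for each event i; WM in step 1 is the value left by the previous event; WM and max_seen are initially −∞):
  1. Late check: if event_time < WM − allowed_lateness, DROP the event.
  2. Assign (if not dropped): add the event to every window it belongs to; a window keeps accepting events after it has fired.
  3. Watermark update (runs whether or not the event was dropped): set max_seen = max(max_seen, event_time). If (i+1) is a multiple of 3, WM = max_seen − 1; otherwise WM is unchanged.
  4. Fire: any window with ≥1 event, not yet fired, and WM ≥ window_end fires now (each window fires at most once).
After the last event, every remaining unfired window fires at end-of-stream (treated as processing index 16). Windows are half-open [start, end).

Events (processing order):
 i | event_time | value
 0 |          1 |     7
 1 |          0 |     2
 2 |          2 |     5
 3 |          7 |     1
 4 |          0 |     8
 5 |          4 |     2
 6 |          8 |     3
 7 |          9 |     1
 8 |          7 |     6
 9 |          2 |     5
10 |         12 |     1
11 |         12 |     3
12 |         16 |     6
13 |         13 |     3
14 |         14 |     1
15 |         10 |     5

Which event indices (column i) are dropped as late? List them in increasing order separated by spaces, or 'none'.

9 15

i=0 t=1 v=7: → [1,3),[0,2); WM=−∞
i=1 t=0 v=2: → [0,2); WM=−∞
i=2 t=2 v=5: → [2,4),[1,3); WM=1
i=3 t=7 v=1: → [7,9),[6,8); WM=1
i=4 t=0 v=8: → [0,2); WM=1
i=5 t=4 v=2: → [4,6),[3,5); WM=6; [0,2) fires=17 [1,3) fires=12 [2,4) fires=5 [3,5) fires=2 [4,6) fires=2
i=6 t=8 v=3: → [8,10),[7,9); WM=6
i=7 t=9 v=1: → [9,11),[8,10); WM=6
i=8 t=7 v=6: → [7,9),[6,8); WM=8; [6,8) fires=7
i=9 t=2 v=5: DROP (t<8-4); WM=8
i=10 t=12 v=1: → [12,14),[11,13); WM=8
i=11 t=12 v=3: → [12,14),[11,13); WM=11; [7,9) fires=10 [8,10) fires=4 [9,11) fires=1
i=12 t=16 v=6: → [16,18),[15,17); WM=11
i=13 t=13 v=3: → [13,15),[12,14); WM=11
i=14 t=14 v=1: → [14,16),[13,15); WM=15; [11,13) fires=4 [12,14) fires=7 [13,15) fires=4
i=15 t=10 v=5: DROP (t<15-4); WM=15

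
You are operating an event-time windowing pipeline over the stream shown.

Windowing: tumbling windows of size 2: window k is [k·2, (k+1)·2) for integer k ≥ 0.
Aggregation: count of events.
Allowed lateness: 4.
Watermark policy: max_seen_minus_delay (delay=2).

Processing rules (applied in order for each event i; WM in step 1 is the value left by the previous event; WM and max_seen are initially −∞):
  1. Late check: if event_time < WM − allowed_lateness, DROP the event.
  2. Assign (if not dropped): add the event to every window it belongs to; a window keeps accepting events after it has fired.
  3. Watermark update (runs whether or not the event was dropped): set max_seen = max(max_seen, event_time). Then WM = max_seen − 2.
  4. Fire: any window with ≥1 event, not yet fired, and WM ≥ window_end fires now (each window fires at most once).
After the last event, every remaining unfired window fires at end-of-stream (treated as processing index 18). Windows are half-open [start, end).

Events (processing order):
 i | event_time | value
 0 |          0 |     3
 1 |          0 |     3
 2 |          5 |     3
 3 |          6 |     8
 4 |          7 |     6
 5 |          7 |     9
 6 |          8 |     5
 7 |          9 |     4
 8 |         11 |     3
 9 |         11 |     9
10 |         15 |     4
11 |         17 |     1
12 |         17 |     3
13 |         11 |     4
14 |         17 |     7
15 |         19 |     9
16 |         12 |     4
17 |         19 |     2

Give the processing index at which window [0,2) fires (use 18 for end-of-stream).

i=0 t=0 v=3: → [0,2); WM=-2
i=1 t=0 v=3: → [0,2); WM=-2
i=2 t=5 v=3: → [4,6); WM=3; [0,2) fires=2
i=3 t=6 v=8: → [6,8); WM=4
i=4 t=7 v=6: → [6,8); WM=5
i=5 t=7 v=9: → [6,8); WM=5
i=6 t=8 v=5: → [8,10); WM=6; [4,6) fires=1
i=7 t=9 v=4: → [8,10); WM=7
i=8 t=11 v=3: → [10,12); WM=9; [6,8) fires=3
i=9 t=11 v=9: → [10,12); WM=9
i=10 t=15 v=4: → [14,16); WM=13; [8,10) fires=2 [10,12) fires=2
i=11 t=17 v=1: → [16,18); WM=15
i=12 t=17 v=3: → [16,18); WM=15
i=13 t=11 v=4: → [10,12); WM=15
i=14 t=17 v=7: → [16,18); WM=15
i=15 t=19 v=9: → [18,20); WM=17; [14,16) fires=1
i=16 t=12 v=4: DROP (t<17-4); WM=17
i=17 t=19 v=2: → [18,20); WM=17

2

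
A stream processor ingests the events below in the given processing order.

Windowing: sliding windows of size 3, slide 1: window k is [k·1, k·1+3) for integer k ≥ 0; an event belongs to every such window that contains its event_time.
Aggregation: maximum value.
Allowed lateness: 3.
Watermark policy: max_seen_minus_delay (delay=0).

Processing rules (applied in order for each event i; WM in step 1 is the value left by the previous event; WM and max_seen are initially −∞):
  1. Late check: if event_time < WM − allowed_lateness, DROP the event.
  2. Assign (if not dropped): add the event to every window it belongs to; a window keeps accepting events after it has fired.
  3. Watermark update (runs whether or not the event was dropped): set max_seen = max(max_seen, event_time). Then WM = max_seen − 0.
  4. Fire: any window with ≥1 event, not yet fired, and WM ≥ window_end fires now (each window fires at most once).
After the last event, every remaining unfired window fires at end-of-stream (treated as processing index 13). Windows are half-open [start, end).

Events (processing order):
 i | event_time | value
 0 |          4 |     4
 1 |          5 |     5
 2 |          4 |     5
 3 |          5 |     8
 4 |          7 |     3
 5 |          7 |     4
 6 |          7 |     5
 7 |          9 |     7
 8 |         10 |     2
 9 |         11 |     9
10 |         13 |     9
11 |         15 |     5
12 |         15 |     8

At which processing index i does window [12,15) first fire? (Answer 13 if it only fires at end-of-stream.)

11

i=0 t=4 v=4: → [4,7),[3,6),[2,5); WM=4
i=1 t=5 v=5: → [5,8),[4,7),[3,6); WM=5; [2,5) fires=4
i=2 t=4 v=5: → [4,7),[3,6),[2,5); WM=5
i=3 t=5 v=8: → [5,8),[4,7),[3,6); WM=5
i=4 t=7 v=3: → [7,10),[6,9),[5,8); WM=7; [3,6) fires=8 [4,7) fires=8
i=5 t=7 v=4: → [7,10),[6,9),[5,8); WM=7
i=6 t=7 v=5: → [7,10),[6,9),[5,8); WM=7
i=7 t=9 v=7: → [9,12),[8,11),[7,10); WM=9; [5,8) fires=8 [6,9) fires=5
i=8 t=10 v=2: → [10,13),[9,12),[8,11); WM=10; [7,10) fires=7
i=9 t=11 v=9: → [11,14),[10,13),[9,12); WM=11; [8,11) fires=7
i=10 t=13 v=9: → [13,16),[12,15),[11,14); WM=13; [9,12) fires=9 [10,13) fires=9
i=11 t=15 v=5: → [15,18),[14,17),[13,16); WM=15; [11,14) fires=9 [12,15) fires=9
i=12 t=15 v=8: → [15,18),[14,17),[13,16); WM=15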